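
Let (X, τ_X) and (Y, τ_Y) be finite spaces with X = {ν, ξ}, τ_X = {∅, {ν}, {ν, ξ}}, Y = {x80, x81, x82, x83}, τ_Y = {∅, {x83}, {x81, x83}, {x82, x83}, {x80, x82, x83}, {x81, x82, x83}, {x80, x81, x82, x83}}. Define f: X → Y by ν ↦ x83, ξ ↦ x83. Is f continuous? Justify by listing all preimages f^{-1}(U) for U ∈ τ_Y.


f IS continuous.

Compute f^{-1}(U) for each U ∈ τ_Y:
  U = ∅: f^{-1}(U) = ∅ ∈ τ_X ✓.
  U = {x83}: f^{-1}(U) = {ν, ξ} ∈ τ_X ✓.
  U = {x81, x83}: f^{-1}(U) = {ν, ξ} ∈ τ_X ✓.
  U = {x82, x83}: f^{-1}(U) = {ν, ξ} ∈ τ_X ✓.
  U = {x80, x82, x83}: f^{-1}(U) = {ν, ξ} ∈ τ_X ✓.
  U = {x81, x82, x83}: f^{-1}(U) = {ν, ξ} ∈ τ_X ✓.
  U = {x80, x81, x82, x83}: f^{-1}(U) = {ν, ξ} ∈ τ_X ✓.
Every preimage lies in τ_X, so f IS continuous.


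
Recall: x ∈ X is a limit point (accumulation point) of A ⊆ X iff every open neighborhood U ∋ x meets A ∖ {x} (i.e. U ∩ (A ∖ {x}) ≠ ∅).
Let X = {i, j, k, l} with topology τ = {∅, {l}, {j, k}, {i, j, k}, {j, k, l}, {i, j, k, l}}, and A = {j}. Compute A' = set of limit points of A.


A' = {i, k}

For each x ∈ X, list the open sets U ∈ τ with x ∈ U, then check whether U ∩ (A ∖ {x}) ≠ ∅ for every such U.
  x = i: opens ∋ x are {i, j, k}, {i, j, k, l}; each meets A ∖ {i}, so x IS a limit point.
  x = j: open {j, k} ∋ x has {j, k} ∩ (A ∖ {j}) = ∅, so x is NOT a limit point.
  x = k: opens ∋ x are {j, k}, {i, j, k}, {j, k, l}, {i, j, k, l}; each meets A ∖ {k}, so x IS a limit point.
  x = l: open {l} ∋ x has {l} ∩ (A ∖ {l}) = ∅, so x is NOT a limit point.
Collecting: A' = {i, k}.


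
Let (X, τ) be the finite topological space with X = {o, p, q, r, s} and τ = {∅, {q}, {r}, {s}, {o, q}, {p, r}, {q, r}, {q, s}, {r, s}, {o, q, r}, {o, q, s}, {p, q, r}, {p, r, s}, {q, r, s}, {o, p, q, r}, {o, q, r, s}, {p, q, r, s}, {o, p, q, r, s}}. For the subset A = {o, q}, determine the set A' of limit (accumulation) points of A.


A' = {o}

For each x ∈ X, list the open sets U ∈ τ with x ∈ U, then check whether U ∩ (A ∖ {x}) ≠ ∅ for every such U.
  x = o: opens ∋ x are {o, q}, {o, q, r}, {o, q, s}, {o, p, q, r}, {o, q, r, s}, {o, p, q, r, s}; each meets A ∖ {o}, so x IS a limit point.
  x = p: open {p, r} ∋ x has {p, r} ∩ (A ∖ {p}) = ∅, so x is NOT a limit point.
  x = q: open {q} ∋ x has {q} ∩ (A ∖ {q}) = ∅, so x is NOT a limit point.
  x = r: open {r} ∋ x has {r} ∩ (A ∖ {r}) = ∅, so x is NOT a limit point.
  x = s: open {s} ∋ x has {s} ∩ (A ∖ {s}) = ∅, so x is NOT a limit point.
Collecting: A' = {o}.


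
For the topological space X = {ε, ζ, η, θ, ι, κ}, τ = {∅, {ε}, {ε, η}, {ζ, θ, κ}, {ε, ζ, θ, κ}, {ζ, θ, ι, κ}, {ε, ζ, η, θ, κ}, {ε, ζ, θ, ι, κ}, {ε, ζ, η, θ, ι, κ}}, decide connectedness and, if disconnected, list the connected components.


(X, τ) is disconnected; components = [{ε, η}, {ζ, θ, ι, κ}].

Find clopen sets (U ∈ τ with X ∖ U ∈ τ):
  U = ∅, X ∖ U = {ε, ζ, η, θ, ι, κ} — both open, so U is clopen.
  U = {ε, η}, X ∖ U = {ζ, θ, ι, κ} — both open, so U is clopen.
  U = {ζ, θ, ι, κ}, X ∖ U = {ε, η} — both open, so U is clopen.
  U = {ε, ζ, η, θ, ι, κ}, X ∖ U = ∅ — both open, so U is clopen.
Nontrivial clopen(s) exist: e.g. {ζ, θ, ι, κ}. So (X, τ) is disconnected.
Compute connected components by grouping points that agree on all clopens:
  component: {ε, η}
  component: {ζ, θ, ι, κ}


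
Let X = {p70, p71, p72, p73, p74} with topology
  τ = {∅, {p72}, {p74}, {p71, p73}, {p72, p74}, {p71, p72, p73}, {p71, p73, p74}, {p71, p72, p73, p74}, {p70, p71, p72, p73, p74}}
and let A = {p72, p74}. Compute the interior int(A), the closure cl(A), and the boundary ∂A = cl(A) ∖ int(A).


int(A) = {p72, p74}, cl(A) = {p70, p72, p74}, ∂A = {p70}.

Closed sets in (X, τ) are complements of opens:
  closed(X, τ) = {∅, {p70}, {p70, p72}, {p70, p74}, {p70, p71, p73}, {p70, p72, p74}, {p70, p71, p72, p73}, {p70, p71, p73, p74}, {p70, p71, p72, p73, p74}}.
int(A) = ⋃ {U ∈ τ : U ⊆ A}. Opens contained in A: ∅, {p72}, {p74}, {p72, p74}.
Taking the union of these: int(A) = {p72, p74}.
cl(A) = ⋂ {C closed : A ⊆ C}. Closed sets containing A: {p70, p72, p74}, {p70, p71, p72, p73, p74}.
Intersecting these: cl(A) = {p70, p72, p74}.
∂A = cl(A) ∖ int(A) = {p70, p72, p74} ∖ {p72, p74} = {p70}.


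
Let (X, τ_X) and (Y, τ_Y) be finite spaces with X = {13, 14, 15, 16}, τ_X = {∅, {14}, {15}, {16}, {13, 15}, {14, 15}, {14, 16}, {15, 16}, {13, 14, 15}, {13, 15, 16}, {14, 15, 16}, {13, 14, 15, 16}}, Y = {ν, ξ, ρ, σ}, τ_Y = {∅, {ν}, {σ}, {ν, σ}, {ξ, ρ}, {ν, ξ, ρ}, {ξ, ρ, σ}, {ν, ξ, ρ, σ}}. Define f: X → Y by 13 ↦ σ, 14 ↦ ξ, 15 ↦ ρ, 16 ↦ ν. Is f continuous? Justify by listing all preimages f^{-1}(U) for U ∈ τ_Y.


f is NOT continuous.

Compute f^{-1}(U) for each U ∈ τ_Y:
  U = ∅: f^{-1}(U) = ∅ ∈ τ_X ✓.
  U = {ν}: f^{-1}(U) = {16} ∈ τ_X ✓.
  U = {σ}: f^{-1}(U) = {13} ∉ τ_X ✗.
  U = {ν, σ}: f^{-1}(U) = {13, 16} ∉ τ_X ✗.
  U = {ξ, ρ}: f^{-1}(U) = {14, 15} ∈ τ_X ✓.
  U = {ν, ξ, ρ}: f^{-1}(U) = {14, 15, 16} ∈ τ_X ✓.
  U = {ξ, ρ, σ}: f^{-1}(U) = {13, 14, 15} ∈ τ_X ✓.
  U = {ν, ξ, ρ, σ}: f^{-1}(U) = {13, 14, 15, 16} ∈ τ_X ✓.
Found U = {σ} with f^{-1}(U) = {13} not in τ_X. Therefore f is NOT continuous.


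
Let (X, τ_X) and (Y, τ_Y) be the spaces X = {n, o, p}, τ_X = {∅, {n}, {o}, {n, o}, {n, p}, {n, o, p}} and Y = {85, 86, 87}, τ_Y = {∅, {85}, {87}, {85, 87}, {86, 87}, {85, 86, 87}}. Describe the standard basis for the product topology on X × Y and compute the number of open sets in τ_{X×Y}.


Basis B = {∅ × ∅, {n} × {85}, {n} × {87}, {o} × {85}, {o} × {87}, {n} × {85, 87}, {n, o} × {85}, {n, p} × {85}, {n} × {86, 87}, {n, o} × {87}, {n, p} × {87}, {o} × {85, 87}, {o} × {86, 87}, {n} × {85, 86, 87}, {n, o, p} × {85}, {n, o, p} × {87}, {o} × {85, 86, 87}, {n, o} × {85, 87}, {n, p} × {85, 87}, {n, o} × {86, 87}, {n, p} × {86, 87}, {n, o} × {85, 86, 87}, {n, p} × {85, 86, 87}, {n, o, p} × {85, 87}, {n, o, p} × {86, 87}, {n, o, p} × {85, 86, 87}}; |τ_{X×Y}| = 108.

Enumerate products U × V with U ∈ τ_X, V ∈ τ_Y (deduplicated):
  ∅ × ∅ = {} (∅)
  {n} × {85} = {(n,85)}
  {n} × {87} = {(n,87)}
  {o} × {85} = {(o,85)}
  {o} × {87} = {(o,87)}
  {n} × {85, 87} = {(n,85), (n,87)}
  {n, o} × {85} = {(n,85), (o,85)}
  {n, p} × {85} = {(n,85), (p,85)}
  {n} × {86, 87} = {(n,86), (n,87)}
  {n, o} × {87} = {(n,87), (o,87)}
  {n, p} × {87} = {(n,87), (p,87)}
  {o} × {85, 87} = {(o,85), (o,87)}
  {o} × {86, 87} = {(o,86), (o,87)}
  {n} × {85, 86, 87} = {(n,85), (n,86), (n,87)}
  {n, o, p} × {85} = {(n,85), (o,85), (p,85)}
  {n, o, p} × {87} = {(n,87), (o,87), (p,87)}
  {o} × {85, 86, 87} = {(o,85), (o,86), (o,87)}
  {n, o} × {85, 87} = {(n,85), (n,87), (o,85), (o,87)}
  {n, p} × {85, 87} = {(n,85), (n,87), (p,85), (p,87)}
  {n, o} × {86, 87} = {(n,86), (n,87), (o,86), (o,87)}
  {n, p} × {86, 87} = {(n,86), (n,87), (p,86), (p,87)}
  {n, o} × {85, 86, 87} = {(n,85), (n,86), (n,87), (o,85), (o,86), (o,87)}
  {n, p} × {85, 86, 87} = {(n,85), (n,86), (n,87), (p,85), (p,86), (p,87)}
  {n, o, p} × {85, 87} = {(n,85), (n,87), (o,85), (o,87), (p,85), (p,87)}
  {n, o, p} × {86, 87} = {(n,86), (n,87), (o,86), (o,87), (p,86), (p,87)}
  {n, o, p} × {85, 86, 87} = {(n,85), (n,86), (n,87), (o,85), (o,86), (o,87), (p,85), (p,86), (p,87)}
These 26 distinct sets form the basis B.
Close under arbitrary unions to get τ_{X×Y}; counting gives |τ_{X×Y}| = 108.


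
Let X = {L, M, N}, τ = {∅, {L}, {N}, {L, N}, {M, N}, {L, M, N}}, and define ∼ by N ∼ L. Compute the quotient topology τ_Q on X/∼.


X/∼ = {[L=N], [M]}; |τ_Q| = 3.

Equivalence classes: [L=N], [M].
Quotient map π: X → X/∼ sends L ↦ [L=N], M ↦ [M], N ↦ [L=N].
For each subset V ⊆ X/∼, compute π^{-1}(V) ⊆ X and check whether π^{-1}(V) ∈ τ. V is open in τ_Q iff π^{-1}(V) ∈ τ.
  V = {}: π^{-1}(V) = ∅ ∈ τ ✓.
  V = {[L=N]}: π^{-1}(V) = {L, N} ∈ τ ✓.
  V = {[M]}: π^{-1}(V) = {M} ∉ τ ✗.
  V = {[L=N], [M]}: π^{-1}(V) = {L, M, N} ∈ τ ✓.
Open sets in the quotient: τ_Q = {{}, {[L=N]}, {[L=N], [M]}} (3 elements).


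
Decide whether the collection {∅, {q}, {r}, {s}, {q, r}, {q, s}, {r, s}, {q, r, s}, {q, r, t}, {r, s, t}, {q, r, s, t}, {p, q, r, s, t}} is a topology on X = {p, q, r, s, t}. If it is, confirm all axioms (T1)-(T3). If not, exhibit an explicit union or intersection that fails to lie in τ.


τ is NOT a topology on X.

Axiom (T1): ∅ ∈ τ? Yes; X ∈ τ? Yes.
Axiom (T2/T3): check pairwise unions and intersections of members of τ.
Counterexample for (T3): {q, r, t} ∩ {r, s, t} = {r, t} ∉ τ. Therefore τ is NOT a topology.


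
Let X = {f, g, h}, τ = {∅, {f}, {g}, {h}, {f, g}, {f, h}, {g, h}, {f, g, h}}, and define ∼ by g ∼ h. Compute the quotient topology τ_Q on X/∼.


X/∼ = {[f], [g=h]}; |τ_Q| = 4.

Equivalence classes: [f], [g=h].
Quotient map π: X → X/∼ sends f ↦ [f], g ↦ [g=h], h ↦ [g=h].
For each subset V ⊆ X/∼, compute π^{-1}(V) ⊆ X and check whether π^{-1}(V) ∈ τ. V is open in τ_Q iff π^{-1}(V) ∈ τ.
  V = {}: π^{-1}(V) = ∅ ∈ τ ✓.
  V = {[f]}: π^{-1}(V) = {f} ∈ τ ✓.
  V = {[g=h]}: π^{-1}(V) = {g, h} ∈ τ ✓.
  V = {[f], [g=h]}: π^{-1}(V) = {f, g, h} ∈ τ ✓.
Open sets in the quotient: τ_Q = {{}, {[f]}, {[g=h]}, {[f], [g=h]}} (4 elements).


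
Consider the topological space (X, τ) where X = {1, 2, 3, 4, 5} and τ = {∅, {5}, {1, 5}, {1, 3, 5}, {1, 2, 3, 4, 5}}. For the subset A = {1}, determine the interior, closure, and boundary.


int(A) = ∅, cl(A) = {1, 2, 3, 4}, ∂A = {1, 2, 3, 4}.

Closed sets in (X, τ) are complements of opens:
  closed(X, τ) = {∅, {2, 4}, {2, 3, 4}, {1, 2, 3, 4}, {1, 2, 3, 4, 5}}.
int(A) = ⋃ {U ∈ τ : U ⊆ A}. Opens contained in A: ∅.
Taking the union of these: int(A) = ∅.
cl(A) = ⋂ {C closed : A ⊆ C}. Closed sets containing A: {1, 2, 3, 4}, {1, 2, 3, 4, 5}.
Intersecting these: cl(A) = {1, 2, 3, 4}.
∂A = cl(A) ∖ int(A) = {1, 2, 3, 4} ∖ ∅ = {1, 2, 3, 4}.


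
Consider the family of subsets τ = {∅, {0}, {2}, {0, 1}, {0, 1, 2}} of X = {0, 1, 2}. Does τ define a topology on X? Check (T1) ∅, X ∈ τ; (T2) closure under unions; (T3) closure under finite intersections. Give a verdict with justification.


τ is NOT a topology on X.

Axiom (T1): ∅ ∈ τ? Yes; X ∈ τ? Yes.
Axiom (T2/T3): check pairwise unions and intersections of members of τ.
Counterexample for (T2): {0} ∪ {2} = {0, 2} ∉ τ. Therefore τ is NOT a topology.


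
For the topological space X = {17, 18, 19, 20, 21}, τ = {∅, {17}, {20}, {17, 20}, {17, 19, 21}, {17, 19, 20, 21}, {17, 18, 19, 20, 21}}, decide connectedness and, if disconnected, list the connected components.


(X, τ) is connected.

Find clopen sets (U ∈ τ with X ∖ U ∈ τ):
  U = ∅, X ∖ U = {17, 18, 19, 20, 21} — both open, so U is clopen.
  U = {17, 18, 19, 20, 21}, X ∖ U = ∅ — both open, so U is clopen.
Only trivial clopens (∅ and X) exist, so (X, τ) is connected.
Compute connected components by grouping points that agree on all clopens:
  component: {17, 18, 19, 20, 21}


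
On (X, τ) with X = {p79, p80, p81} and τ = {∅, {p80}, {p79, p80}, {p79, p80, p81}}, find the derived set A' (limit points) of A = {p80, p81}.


A' = {p79, p81}

For each x ∈ X, list the open sets U ∈ τ with x ∈ U, then check whether U ∩ (A ∖ {x}) ≠ ∅ for every such U.
  x = p79: opens ∋ x are {p79, p80}, {p79, p80, p81}; each meets A ∖ {p79}, so x IS a limit point.
  x = p80: open {p80} ∋ x has {p80} ∩ (A ∖ {p80}) = ∅, so x is NOT a limit point.
  x = p81: opens ∋ x are {p79, p80, p81}; each meets A ∖ {p81}, so x IS a limit point.
Collecting: A' = {p79, p81}.


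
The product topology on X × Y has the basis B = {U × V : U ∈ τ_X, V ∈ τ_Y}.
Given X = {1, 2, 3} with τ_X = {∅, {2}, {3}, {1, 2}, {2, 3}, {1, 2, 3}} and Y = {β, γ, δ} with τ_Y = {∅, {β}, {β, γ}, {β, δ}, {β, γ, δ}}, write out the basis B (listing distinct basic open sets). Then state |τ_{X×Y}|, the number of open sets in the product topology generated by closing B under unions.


Basis B = {∅ × ∅, {2} × {β}, {3} × {β}, {1, 2} × {β}, {2} × {β, γ}, {2} × {β, δ}, {2, 3} × {β}, {3} × {β, γ}, {3} × {β, δ}, {1, 2, 3} × {β}, {2} × {β, γ, δ}, {3} × {β, γ, δ}, {1, 2} × {β, γ}, {1, 2} × {β, δ}, {2, 3} × {β, γ}, {2, 3} × {β, δ}, {1, 2} × {β, γ, δ}, {1, 2, 3} × {β, γ}, {1, 2, 3} × {β, δ}, {2, 3} × {β, γ, δ}, {1, 2, 3} × {β, γ, δ}}; |τ_{X×Y}| = 70.

Enumerate products U × V with U ∈ τ_X, V ∈ τ_Y (deduplicated):
  ∅ × ∅ = {} (∅)
  {2} × {β} = {(2,β)}
  {3} × {β} = {(3,β)}
  {1, 2} × {β} = {(1,β), (2,β)}
  {2} × {β, γ} = {(2,β), (2,γ)}
  {2} × {β, δ} = {(2,β), (2,δ)}
  {2, 3} × {β} = {(2,β), (3,β)}
  {3} × {β, γ} = {(3,β), (3,γ)}
  {3} × {β, δ} = {(3,β), (3,δ)}
  {1, 2, 3} × {β} = {(1,β), (2,β), (3,β)}
  {2} × {β, γ, δ} = {(2,β), (2,γ), (2,δ)}
  {3} × {β, γ, δ} = {(3,β), (3,γ), (3,δ)}
  {1, 2} × {β, γ} = {(1,β), (1,γ), (2,β), (2,γ)}
  {1, 2} × {β, δ} = {(1,β), (1,δ), (2,β), (2,δ)}
  {2, 3} × {β, γ} = {(2,β), (2,γ), (3,β), (3,γ)}
  {2, 3} × {β, δ} = {(2,β), (2,δ), (3,β), (3,δ)}
  {1, 2} × {β, γ, δ} = {(1,β), (1,γ), (1,δ), (2,β), (2,γ), (2,δ)}
  {1, 2, 3} × {β, γ} = {(1,β), (1,γ), (2,β), (2,γ), (3,β), (3,γ)}
  {1, 2, 3} × {β, δ} = {(1,β), (1,δ), (2,β), (2,δ), (3,β), (3,δ)}
  {2, 3} × {β, γ, δ} = {(2,β), (2,γ), (2,δ), (3,β), (3,γ), (3,δ)}
  {1, 2, 3} × {β, γ, δ} = {(1,β), (1,γ), (1,δ), (2,β), (2,γ), (2,δ), (3,β), (3,γ), (3,δ)}
These 21 distinct sets form the basis B.
Close under arbitrary unions to get τ_{X×Y}; counting gives |τ_{X×Y}| = 70.


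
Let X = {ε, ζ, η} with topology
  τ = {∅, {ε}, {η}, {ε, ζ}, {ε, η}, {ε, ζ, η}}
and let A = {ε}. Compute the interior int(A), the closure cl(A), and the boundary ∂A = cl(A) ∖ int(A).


int(A) = {ε}, cl(A) = {ε, ζ}, ∂A = {ζ}.

Closed sets in (X, τ) are complements of opens:
  closed(X, τ) = {∅, {ζ}, {η}, {ε, ζ}, {ζ, η}, {ε, ζ, η}}.
int(A) = ⋃ {U ∈ τ : U ⊆ A}. Opens contained in A: ∅, {ε}.
Taking the union of these: int(A) = {ε}.
cl(A) = ⋂ {C closed : A ⊆ C}. Closed sets containing A: {ε, ζ}, {ε, ζ, η}.
Intersecting these: cl(A) = {ε, ζ}.
∂A = cl(A) ∖ int(A) = {ε, ζ} ∖ {ε} = {ζ}.


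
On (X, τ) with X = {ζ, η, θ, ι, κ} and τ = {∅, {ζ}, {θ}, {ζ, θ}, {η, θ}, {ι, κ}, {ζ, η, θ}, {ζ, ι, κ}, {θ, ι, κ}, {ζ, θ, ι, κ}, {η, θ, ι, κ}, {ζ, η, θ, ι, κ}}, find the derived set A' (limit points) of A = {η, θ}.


A' = {η}

For each x ∈ X, list the open sets U ∈ τ with x ∈ U, then check whether U ∩ (A ∖ {x}) ≠ ∅ for every such U.
  x = ζ: open {ζ} ∋ x has {ζ} ∩ (A ∖ {ζ}) = ∅, so x is NOT a limit point.
  x = η: opens ∋ x are {η, θ}, {ζ, η, θ}, {η, θ, ι, κ}, {ζ, η, θ, ι, κ}; each meets A ∖ {η}, so x IS a limit point.
  x = θ: open {θ} ∋ x has {θ} ∩ (A ∖ {θ}) = ∅, so x is NOT a limit point.
  x = ι: open {ι, κ} ∋ x has {ι, κ} ∩ (A ∖ {ι}) = ∅, so x is NOT a limit point.
  x = κ: open {ι, κ} ∋ x has {ι, κ} ∩ (A ∖ {κ}) = ∅, so x is NOT a limit point.
Collecting: A' = {η}.


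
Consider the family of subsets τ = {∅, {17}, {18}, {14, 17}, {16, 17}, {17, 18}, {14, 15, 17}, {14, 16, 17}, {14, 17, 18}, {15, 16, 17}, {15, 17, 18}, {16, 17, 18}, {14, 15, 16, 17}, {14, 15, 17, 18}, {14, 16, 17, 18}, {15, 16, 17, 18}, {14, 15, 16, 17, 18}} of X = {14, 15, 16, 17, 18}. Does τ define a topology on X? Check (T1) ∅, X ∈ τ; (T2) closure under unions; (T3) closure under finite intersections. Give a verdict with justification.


τ is NOT a topology on X.

Axiom (T1): ∅ ∈ τ? Yes; X ∈ τ? Yes.
Axiom (T2/T3): check pairwise unions and intersections of members of τ.
Counterexample for (T3): {14, 15, 17} ∩ {15, 16, 17} = {15, 17} ∉ τ. Therefore τ is NOT a topology.


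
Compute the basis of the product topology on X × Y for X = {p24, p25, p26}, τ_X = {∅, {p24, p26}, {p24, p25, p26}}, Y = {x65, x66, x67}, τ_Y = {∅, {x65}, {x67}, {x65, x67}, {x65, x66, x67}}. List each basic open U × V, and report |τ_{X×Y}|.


Basis B = {∅ × ∅, {p24, p26} × {x65}, {p24, p26} × {x67}, {p24, p25, p26} × {x65}, {p24, p25, p26} × {x67}, {p24, p26} × {x65, x67}, {p24, p26} × {x65, x66, x67}, {p24, p25, p26} × {x65, x67}, {p24, p25, p26} × {x65, x66, x67}}; |τ_{X×Y}| = 14.

Enumerate products U × V with U ∈ τ_X, V ∈ τ_Y (deduplicated):
  ∅ × ∅ = {} (∅)
  {p24, p26} × {x65} = {(p24,x65), (p26,x65)}
  {p24, p26} × {x67} = {(p24,x67), (p26,x67)}
  {p24, p25, p26} × {x65} = {(p24,x65), (p25,x65), (p26,x65)}
  {p24, p25, p26} × {x67} = {(p24,x67), (p25,x67), (p26,x67)}
  {p24, p26} × {x65, x67} = {(p24,x65), (p24,x67), (p26,x65), (p26,x67)}
  {p24, p26} × {x65, x66, x67} = {(p24,x65), (p24,x66), (p24,x67), (p26,x65), (p26,x66), (p26,x67)}
  {p24, p25, p26} × {x65, x67} = {(p24,x65), (p24,x67), (p25,x65), (p25,x67), (p26,x65), (p26,x67)}
  {p24, p25, p26} × {x65, x66, x67} = {(p24,x65), (p24,x66), (p24,x67), (p25,x65), (p25,x66), (p25,x67), (p26,x65), (p26,x66), (p26,x67)}
These 9 distinct sets form the basis B.
Close under arbitrary unions to get τ_{X×Y}; counting gives |τ_{X×Y}| = 14.


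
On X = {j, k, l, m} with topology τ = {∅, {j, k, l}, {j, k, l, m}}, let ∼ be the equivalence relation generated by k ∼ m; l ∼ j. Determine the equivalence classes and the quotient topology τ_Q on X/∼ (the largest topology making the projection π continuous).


X/∼ = {[j=l], [k=m]}; |τ_Q| = 2.

Equivalence classes: [j=l], [k=m].
Quotient map π: X → X/∼ sends j ↦ [j=l], k ↦ [k=m], l ↦ [j=l], m ↦ [k=m].
For each subset V ⊆ X/∼, compute π^{-1}(V) ⊆ X and check whether π^{-1}(V) ∈ τ. V is open in τ_Q iff π^{-1}(V) ∈ τ.
  V = {}: π^{-1}(V) = ∅ ∈ τ ✓.
  V = {[j=l]}: π^{-1}(V) = {j, l} ∉ τ ✗.
  V = {[k=m]}: π^{-1}(V) = {k, m} ∉ τ ✗.
  V = {[j=l], [k=m]}: π^{-1}(V) = {j, k, l, m} ∈ τ ✓.
Open sets in the quotient: τ_Q = {{}, {[j=l], [k=m]}} (2 elements).


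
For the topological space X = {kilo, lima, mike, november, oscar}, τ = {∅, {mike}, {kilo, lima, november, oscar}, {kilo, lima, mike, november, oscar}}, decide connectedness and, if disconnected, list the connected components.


(X, τ) is disconnected; components = [{mike}, {kilo, lima, november, oscar}].

Find clopen sets (U ∈ τ with X ∖ U ∈ τ):
  U = ∅, X ∖ U = {kilo, lima, mike, november, oscar} — both open, so U is clopen.
  U = {mike}, X ∖ U = {kilo, lima, november, oscar} — both open, so U is clopen.
  U = {kilo, lima, november, oscar}, X ∖ U = {mike} — both open, so U is clopen.
  U = {kilo, lima, mike, november, oscar}, X ∖ U = ∅ — both open, so U is clopen.
Nontrivial clopen(s) exist: e.g. {mike}. So (X, τ) is disconnected.
Compute connected components by grouping points that agree on all clopens:
  component: {mike}
  component: {kilo, lima, november, oscar}


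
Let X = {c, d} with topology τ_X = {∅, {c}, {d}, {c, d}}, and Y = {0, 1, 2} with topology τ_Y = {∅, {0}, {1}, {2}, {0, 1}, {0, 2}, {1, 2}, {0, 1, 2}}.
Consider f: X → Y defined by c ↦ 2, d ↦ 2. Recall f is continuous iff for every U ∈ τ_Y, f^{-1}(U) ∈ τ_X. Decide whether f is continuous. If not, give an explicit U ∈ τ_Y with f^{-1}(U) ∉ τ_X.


f IS continuous.

Compute f^{-1}(U) for each U ∈ τ_Y:
  U = ∅: f^{-1}(U) = ∅ ∈ τ_X ✓.
  U = {0}: f^{-1}(U) = ∅ ∈ τ_X ✓.
  U = {1}: f^{-1}(U) = ∅ ∈ τ_X ✓.
  U = {2}: f^{-1}(U) = {c, d} ∈ τ_X ✓.
  U = {0, 1}: f^{-1}(U) = ∅ ∈ τ_X ✓.
  U = {0, 2}: f^{-1}(U) = {c, d} ∈ τ_X ✓.
  U = {1, 2}: f^{-1}(U) = {c, d} ∈ τ_X ✓.
  U = {0, 1, 2}: f^{-1}(U) = {c, d} ∈ τ_X ✓.
Every preimage lies in τ_X, so f IS continuous.


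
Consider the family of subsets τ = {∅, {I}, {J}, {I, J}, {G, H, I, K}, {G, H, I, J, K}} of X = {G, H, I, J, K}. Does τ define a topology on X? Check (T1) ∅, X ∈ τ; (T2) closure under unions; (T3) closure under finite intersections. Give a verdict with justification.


τ IS a topology on X.

Axiom (T1): ∅ ∈ τ? Yes; X ∈ τ? Yes.
Axiom (T2/T3): check pairwise unions and intersections of members of τ.
All pairwise intersections and unions checked — each lies in τ. Therefore τ satisfies (T1), (T2), (T3): it IS a topology on X.


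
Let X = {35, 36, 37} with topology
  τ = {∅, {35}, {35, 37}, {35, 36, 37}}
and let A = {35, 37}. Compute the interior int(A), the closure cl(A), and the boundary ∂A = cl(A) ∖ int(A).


int(A) = {35, 37}, cl(A) = {35, 36, 37}, ∂A = {36}.

Closed sets in (X, τ) are complements of opens:
  closed(X, τ) = {∅, {36}, {36, 37}, {35, 36, 37}}.
int(A) = ⋃ {U ∈ τ : U ⊆ A}. Opens contained in A: ∅, {35}, {35, 37}.
Taking the union of these: int(A) = {35, 37}.
cl(A) = ⋂ {C closed : A ⊆ C}. Closed sets containing A: {35, 36, 37}.
Intersecting these: cl(A) = {35, 36, 37}.
∂A = cl(A) ∖ int(A) = {35, 36, 37} ∖ {35, 37} = {36}.


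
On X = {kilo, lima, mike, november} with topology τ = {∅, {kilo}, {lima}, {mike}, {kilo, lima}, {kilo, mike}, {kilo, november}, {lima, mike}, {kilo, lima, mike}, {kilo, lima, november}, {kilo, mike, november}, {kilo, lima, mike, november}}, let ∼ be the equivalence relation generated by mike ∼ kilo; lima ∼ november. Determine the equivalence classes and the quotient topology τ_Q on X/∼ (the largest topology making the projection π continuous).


X/∼ = {[kilo=mike], [lima=november]}; |τ_Q| = 3.

Equivalence classes: [kilo=mike], [lima=november].
Quotient map π: X → X/∼ sends kilo ↦ [kilo=mike], lima ↦ [lima=november], mike ↦ [kilo=mike], november ↦ [lima=november].
For each subset V ⊆ X/∼, compute π^{-1}(V) ⊆ X and check whether π^{-1}(V) ∈ τ. V is open in τ_Q iff π^{-1}(V) ∈ τ.
  V = {}: π^{-1}(V) = ∅ ∈ τ ✓.
  V = {[kilo=mike]}: π^{-1}(V) = {kilo, mike} ∈ τ ✓.
  V = {[lima=november]}: π^{-1}(V) = {lima, november} ∉ τ ✗.
  V = {[kilo=mike], [lima=november]}: π^{-1}(V) = {kilo, lima, mike, november} ∈ τ ✓.
Open sets in the quotient: τ_Q = {{}, {[kilo=mike]}, {[kilo=mike], [lima=november]}} (3 elements).


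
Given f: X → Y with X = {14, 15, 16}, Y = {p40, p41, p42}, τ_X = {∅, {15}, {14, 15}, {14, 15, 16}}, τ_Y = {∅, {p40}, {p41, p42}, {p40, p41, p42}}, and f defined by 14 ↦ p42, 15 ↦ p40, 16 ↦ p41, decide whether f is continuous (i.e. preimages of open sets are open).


f is NOT continuous.

Compute f^{-1}(U) for each U ∈ τ_Y:
  U = ∅: f^{-1}(U) = ∅ ∈ τ_X ✓.
  U = {p40}: f^{-1}(U) = {15} ∈ τ_X ✓.
  U = {p41, p42}: f^{-1}(U) = {14, 16} ∉ τ_X ✗.
  U = {p40, p41, p42}: f^{-1}(U) = {14, 15, 16} ∈ τ_X ✓.
Found U = {p41, p42} with f^{-1}(U) = {14, 16} not in τ_X. Therefore f is NOT continuous.


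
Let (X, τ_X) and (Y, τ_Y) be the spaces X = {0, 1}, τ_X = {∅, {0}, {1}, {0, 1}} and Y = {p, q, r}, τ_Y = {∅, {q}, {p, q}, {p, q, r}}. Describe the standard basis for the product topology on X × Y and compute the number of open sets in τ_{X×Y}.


Basis B = {∅ × ∅, {0} × {q}, {1} × {q}, {0} × {p, q}, {0, 1} × {q}, {1} × {p, q}, {0} × {p, q, r}, {1} × {p, q, r}, {0, 1} × {p, q}, {0, 1} × {p, q, r}}; |τ_{X×Y}| = 16.

Enumerate products U × V with U ∈ τ_X, V ∈ τ_Y (deduplicated):
  ∅ × ∅ = {} (∅)
  {0} × {q} = {(0,q)}
  {1} × {q} = {(1,q)}
  {0} × {p, q} = {(0,p), (0,q)}
  {0, 1} × {q} = {(0,q), (1,q)}
  {1} × {p, q} = {(1,p), (1,q)}
  {0} × {p, q, r} = {(0,p), (0,q), (0,r)}
  {1} × {p, q, r} = {(1,p), (1,q), (1,r)}
  {0, 1} × {p, q} = {(0,p), (0,q), (1,p), (1,q)}
  {0, 1} × {p, q, r} = {(0,p), (0,q), (0,r), (1,p), (1,q), (1,r)}
These 10 distinct sets form the basis B.
Close under arbitrary unions to get τ_{X×Y}; counting gives |τ_{X×Y}| = 16.


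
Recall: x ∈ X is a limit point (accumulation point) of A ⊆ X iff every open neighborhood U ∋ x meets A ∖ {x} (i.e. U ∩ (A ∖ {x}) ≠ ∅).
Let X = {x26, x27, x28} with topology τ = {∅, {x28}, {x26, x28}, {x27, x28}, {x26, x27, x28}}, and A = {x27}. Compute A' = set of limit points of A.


A' = ∅

For each x ∈ X, list the open sets U ∈ τ with x ∈ U, then check whether U ∩ (A ∖ {x}) ≠ ∅ for every such U.
  x = x26: open {x26, x28} ∋ x has {x26, x28} ∩ (A ∖ {x26}) = ∅, so x is NOT a limit point.
  x = x27: open {x27, x28} ∋ x has {x27, x28} ∩ (A ∖ {x27}) = ∅, so x is NOT a limit point.
  x = x28: open {x28} ∋ x has {x28} ∩ (A ∖ {x28}) = ∅, so x is NOT a limit point.
Collecting: A' = ∅.


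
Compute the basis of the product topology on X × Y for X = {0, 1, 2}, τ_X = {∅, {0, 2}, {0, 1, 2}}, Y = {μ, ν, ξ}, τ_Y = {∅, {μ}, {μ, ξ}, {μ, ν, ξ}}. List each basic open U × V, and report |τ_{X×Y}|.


Basis B = {∅ × ∅, {0, 2} × {μ}, {0, 1, 2} × {μ}, {0, 2} × {μ, ξ}, {0, 2} × {μ, ν, ξ}, {0, 1, 2} × {μ, ξ}, {0, 1, 2} × {μ, ν, ξ}}; |τ_{X×Y}| = 10.

Enumerate products U × V with U ∈ τ_X, V ∈ τ_Y (deduplicated):
  ∅ × ∅ = {} (∅)
  {0, 2} × {μ} = {(0,μ), (2,μ)}
  {0, 1, 2} × {μ} = {(0,μ), (1,μ), (2,μ)}
  {0, 2} × {μ, ξ} = {(0,μ), (0,ξ), (2,μ), (2,ξ)}
  {0, 2} × {μ, ν, ξ} = {(0,μ), (0,ν), (0,ξ), (2,μ), (2,ν), (2,ξ)}
  {0, 1, 2} × {μ, ξ} = {(0,μ), (0,ξ), (1,μ), (1,ξ), (2,μ), (2,ξ)}
  {0, 1, 2} × {μ, ν, ξ} = {(0,μ), (0,ν), (0,ξ), (1,μ), (1,ν), (1,ξ), (2,μ), (2,ν), (2,ξ)}
These 7 distinct sets form the basis B.
Close under arbitrary unions to get τ_{X×Y}; counting gives |τ_{X×Y}| = 10.


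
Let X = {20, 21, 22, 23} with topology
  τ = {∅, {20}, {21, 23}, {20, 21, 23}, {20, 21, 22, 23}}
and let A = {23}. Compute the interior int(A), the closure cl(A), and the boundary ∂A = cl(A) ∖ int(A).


int(A) = ∅, cl(A) = {21, 22, 23}, ∂A = {21, 22, 23}.

Closed sets in (X, τ) are complements of opens:
  closed(X, τ) = {∅, {22}, {20, 22}, {21, 22, 23}, {20, 21, 22, 23}}.
int(A) = ⋃ {U ∈ τ : U ⊆ A}. Opens contained in A: ∅.
Taking the union of these: int(A) = ∅.
cl(A) = ⋂ {C closed : A ⊆ C}. Closed sets containing A: {21, 22, 23}, {20, 21, 22, 23}.
Intersecting these: cl(A) = {21, 22, 23}.
∂A = cl(A) ∖ int(A) = {21, 22, 23} ∖ ∅ = {21, 22, 23}.


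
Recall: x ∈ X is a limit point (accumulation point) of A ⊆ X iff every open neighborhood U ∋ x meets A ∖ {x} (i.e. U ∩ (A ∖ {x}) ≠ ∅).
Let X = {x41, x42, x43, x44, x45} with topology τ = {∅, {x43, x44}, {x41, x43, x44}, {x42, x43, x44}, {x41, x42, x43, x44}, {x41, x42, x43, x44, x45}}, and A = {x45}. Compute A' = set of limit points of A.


A' = ∅

For each x ∈ X, list the open sets U ∈ τ with x ∈ U, then check whether U ∩ (A ∖ {x}) ≠ ∅ for every such U.
  x = x41: open {x41, x43, x44} ∋ x has {x41, x43, x44} ∩ (A ∖ {x41}) = ∅, so x is NOT a limit point.
  x = x42: open {x42, x43, x44} ∋ x has {x42, x43, x44} ∩ (A ∖ {x42}) = ∅, so x is NOT a limit point.
  x = x43: open {x43, x44} ∋ x has {x43, x44} ∩ (A ∖ {x43}) = ∅, so x is NOT a limit point.
  x = x44: open {x43, x44} ∋ x has {x43, x44} ∩ (A ∖ {x44}) = ∅, so x is NOT a limit point.
  x = x45: open {x41, x42, x43, x44, x45} ∋ x has {x41, x42, x43, x44, x45} ∩ (A ∖ {x45}) = ∅, so x is NOT a limit point.
Collecting: A' = ∅.


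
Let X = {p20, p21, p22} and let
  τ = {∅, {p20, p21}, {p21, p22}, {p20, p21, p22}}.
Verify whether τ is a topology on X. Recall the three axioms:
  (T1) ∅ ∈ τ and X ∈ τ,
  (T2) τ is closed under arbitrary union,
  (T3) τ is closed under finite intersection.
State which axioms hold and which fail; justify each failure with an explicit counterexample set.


τ is NOT a topology on X.

Axiom (T1): ∅ ∈ τ? Yes; X ∈ τ? Yes.
Axiom (T2/T3): check pairwise unions and intersections of members of τ.
Counterexample for (T3): {p20, p21} ∩ {p21, p22} = {p21} ∉ τ. Therefore τ is NOT a topology.


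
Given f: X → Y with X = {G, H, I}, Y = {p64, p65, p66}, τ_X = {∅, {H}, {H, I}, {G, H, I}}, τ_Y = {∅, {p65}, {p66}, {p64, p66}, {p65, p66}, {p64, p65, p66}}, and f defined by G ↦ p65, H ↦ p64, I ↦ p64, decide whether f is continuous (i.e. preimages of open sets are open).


f is NOT continuous.

Compute f^{-1}(U) for each U ∈ τ_Y:
  U = ∅: f^{-1}(U) = ∅ ∈ τ_X ✓.
  U = {p65}: f^{-1}(U) = {G} ∉ τ_X ✗.
  U = {p66}: f^{-1}(U) = ∅ ∈ τ_X ✓.
  U = {p64, p66}: f^{-1}(U) = {H, I} ∈ τ_X ✓.
  U = {p65, p66}: f^{-1}(U) = {G} ∉ τ_X ✗.
  U = {p64, p65, p66}: f^{-1}(U) = {G, H, I} ∈ τ_X ✓.
Found U = {p65} with f^{-1}(U) = {G} not in τ_X. Therefore f is NOT continuous.


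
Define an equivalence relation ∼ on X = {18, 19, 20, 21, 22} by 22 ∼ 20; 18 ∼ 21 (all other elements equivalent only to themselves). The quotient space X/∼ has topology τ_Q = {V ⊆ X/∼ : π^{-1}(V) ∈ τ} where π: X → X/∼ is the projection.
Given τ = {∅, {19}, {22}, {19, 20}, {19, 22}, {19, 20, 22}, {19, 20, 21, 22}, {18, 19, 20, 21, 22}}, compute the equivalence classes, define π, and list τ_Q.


X/∼ = {[18=21], [19], [20=22]}; |τ_Q| = 4.

Equivalence classes: [18=21], [19], [20=22].
Quotient map π: X → X/∼ sends 18 ↦ [18=21], 19 ↦ [19], 20 ↦ [20=22], 21 ↦ [18=21], 22 ↦ [20=22].
For each subset V ⊆ X/∼, compute π^{-1}(V) ⊆ X and check whether π^{-1}(V) ∈ τ. V is open in τ_Q iff π^{-1}(V) ∈ τ.
  V = {}: π^{-1}(V) = ∅ ∈ τ ✓.
  V = {[18=21]}: π^{-1}(V) = {18, 21} ∉ τ ✗.
  V = {[19]}: π^{-1}(V) = {19} ∈ τ ✓.
  V = {[18=21], [19]}: π^{-1}(V) = {18, 19, 21} ∉ τ ✗.
  V = {[20=22]}: π^{-1}(V) = {20, 22} ∉ τ ✗.
  V = {[18=21], [20=22]}: π^{-1}(V) = {18, 20, 21, 22} ∉ τ ✗.
  V = {[19], [20=22]}: π^{-1}(V) = {19, 20, 22} ∈ τ ✓.
  V = {[18=21], [19], [20=22]}: π^{-1}(V) = {18, 19, 20, 21, 22} ∈ τ ✓.
Open sets in the quotient: τ_Q = {{}, {[19]}, {[19], [20=22]}, {[18=21], [19], [20=22]}} (4 elements).


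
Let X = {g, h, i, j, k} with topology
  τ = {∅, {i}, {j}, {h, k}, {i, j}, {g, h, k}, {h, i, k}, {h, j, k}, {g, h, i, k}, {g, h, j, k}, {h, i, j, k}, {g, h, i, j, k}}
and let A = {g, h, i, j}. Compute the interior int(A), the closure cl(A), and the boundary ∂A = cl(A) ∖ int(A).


int(A) = {i, j}, cl(A) = {g, h, i, j, k}, ∂A = {g, h, k}.

Closed sets in (X, τ) are complements of opens:
  closed(X, τ) = {∅, {g}, {i}, {j}, {g, i}, {g, j}, {i, j}, {g, h, k}, {g, i, j}, {g, h, i, k}, {g, h, j, k}, {g, h, i, j, k}}.
int(A) = ⋃ {U ∈ τ : U ⊆ A}. Opens contained in A: ∅, {i}, {j}, {i, j}.
Taking the union of these: int(A) = {i, j}.
cl(A) = ⋂ {C closed : A ⊆ C}. Closed sets containing A: {g, h, i, j, k}.
Intersecting these: cl(A) = {g, h, i, j, k}.
∂A = cl(A) ∖ int(A) = {g, h, i, j, k} ∖ {i, j} = {g, h, k}.


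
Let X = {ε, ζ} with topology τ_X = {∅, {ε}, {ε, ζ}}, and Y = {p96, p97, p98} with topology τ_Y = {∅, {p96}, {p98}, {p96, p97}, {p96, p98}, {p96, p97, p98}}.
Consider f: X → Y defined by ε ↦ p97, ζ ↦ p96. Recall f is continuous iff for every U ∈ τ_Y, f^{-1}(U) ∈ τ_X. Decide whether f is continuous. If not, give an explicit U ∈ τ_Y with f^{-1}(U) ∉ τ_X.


f is NOT continuous.

Compute f^{-1}(U) for each U ∈ τ_Y:
  U = ∅: f^{-1}(U) = ∅ ∈ τ_X ✓.
  U = {p96}: f^{-1}(U) = {ζ} ∉ τ_X ✗.
  U = {p98}: f^{-1}(U) = ∅ ∈ τ_X ✓.
  U = {p96, p97}: f^{-1}(U) = {ε, ζ} ∈ τ_X ✓.
  U = {p96, p98}: f^{-1}(U) = {ζ} ∉ τ_X ✗.
  U = {p96, p97, p98}: f^{-1}(U) = {ε, ζ} ∈ τ_X ✓.
Found U = {p96} with f^{-1}(U) = {ζ} not in τ_X. Therefore f is NOT continuous.


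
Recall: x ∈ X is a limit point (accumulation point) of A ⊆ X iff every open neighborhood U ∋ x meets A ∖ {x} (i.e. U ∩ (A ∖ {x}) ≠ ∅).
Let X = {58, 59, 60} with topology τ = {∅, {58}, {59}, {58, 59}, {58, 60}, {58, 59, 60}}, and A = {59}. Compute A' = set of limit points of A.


A' = ∅

For each x ∈ X, list the open sets U ∈ τ with x ∈ U, then check whether U ∩ (A ∖ {x}) ≠ ∅ for every such U.
  x = 58: open {58} ∋ x has {58} ∩ (A ∖ {58}) = ∅, so x is NOT a limit point.
  x = 59: open {59} ∋ x has {59} ∩ (A ∖ {59}) = ∅, so x is NOT a limit point.
  x = 60: open {58, 60} ∋ x has {58, 60} ∩ (A ∖ {60}) = ∅, so x is NOT a limit point.
Collecting: A' = ∅.


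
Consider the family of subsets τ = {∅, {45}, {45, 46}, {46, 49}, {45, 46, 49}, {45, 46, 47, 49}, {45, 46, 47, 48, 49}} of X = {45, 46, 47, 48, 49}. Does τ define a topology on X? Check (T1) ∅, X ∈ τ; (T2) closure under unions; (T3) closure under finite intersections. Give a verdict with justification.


τ is NOT a topology on X.

Axiom (T1): ∅ ∈ τ? Yes; X ∈ τ? Yes.
Axiom (T2/T3): check pairwise unions and intersections of members of τ.
Counterexample for (T3): {45, 46} ∩ {46, 49} = {46} ∉ τ. Therefore τ is NOT a topology.


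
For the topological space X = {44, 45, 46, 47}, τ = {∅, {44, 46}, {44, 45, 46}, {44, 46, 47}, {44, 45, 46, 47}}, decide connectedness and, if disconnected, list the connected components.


(X, τ) is connected.

Find clopen sets (U ∈ τ with X ∖ U ∈ τ):
  U = ∅, X ∖ U = {44, 45, 46, 47} — both open, so U is clopen.
  U = {44, 45, 46, 47}, X ∖ U = ∅ — both open, so U is clopen.
Only trivial clopens (∅ and X) exist, so (X, τ) is connected.
Compute connected components by grouping points that agree on all clopens:
  component: {44, 45, 46, 47}


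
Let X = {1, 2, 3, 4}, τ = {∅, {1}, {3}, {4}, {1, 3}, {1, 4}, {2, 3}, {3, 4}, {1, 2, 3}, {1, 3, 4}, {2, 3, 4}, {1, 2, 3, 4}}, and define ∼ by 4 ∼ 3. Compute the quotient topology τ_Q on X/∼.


X/∼ = {[1], [2], [3=4]}; |τ_Q| = 6.

Equivalence classes: [1], [2], [3=4].
Quotient map π: X → X/∼ sends 1 ↦ [1], 2 ↦ [2], 3 ↦ [3=4], 4 ↦ [3=4].
For each subset V ⊆ X/∼, compute π^{-1}(V) ⊆ X and check whether π^{-1}(V) ∈ τ. V is open in τ_Q iff π^{-1}(V) ∈ τ.
  V = {}: π^{-1}(V) = ∅ ∈ τ ✓.
  V = {[1]}: π^{-1}(V) = {1} ∈ τ ✓.
  V = {[2]}: π^{-1}(V) = {2} ∉ τ ✗.
  V = {[1], [2]}: π^{-1}(V) = {1, 2} ∉ τ ✗.
  V = {[3=4]}: π^{-1}(V) = {3, 4} ∈ τ ✓.
  V = {[1], [3=4]}: π^{-1}(V) = {1, 3, 4} ∈ τ ✓.
  V = {[2], [3=4]}: π^{-1}(V) = {2, 3, 4} ∈ τ ✓.
  V = {[1], [2], [3=4]}: π^{-1}(V) = {1, 2, 3, 4} ∈ τ ✓.
Open sets in the quotient: τ_Q = {{}, {[1]}, {[3=4]}, {[1], [3=4]}, {[2], [3=4]}, {[1], [2], [3=4]}} (6 elements).


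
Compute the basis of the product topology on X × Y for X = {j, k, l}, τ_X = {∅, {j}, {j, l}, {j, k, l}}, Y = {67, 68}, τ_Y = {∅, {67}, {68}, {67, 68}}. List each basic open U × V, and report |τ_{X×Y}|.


Basis B = {∅ × ∅, {j} × {67}, {j} × {68}, {j} × {67, 68}, {j, l} × {67}, {j, l} × {68}, {j, k, l} × {67}, {j, k, l} × {68}, {j, l} × {67, 68}, {j, k, l} × {67, 68}}; |τ_{X×Y}| = 16.

Enumerate products U × V with U ∈ τ_X, V ∈ τ_Y (deduplicated):
  ∅ × ∅ = {} (∅)
  {j} × {67} = {(j,67)}
  {j} × {68} = {(j,68)}
  {j} × {67, 68} = {(j,67), (j,68)}
  {j, l} × {67} = {(j,67), (l,67)}
  {j, l} × {68} = {(j,68), (l,68)}
  {j, k, l} × {67} = {(j,67), (k,67), (l,67)}
  {j, k, l} × {68} = {(j,68), (k,68), (l,68)}
  {j, l} × {67, 68} = {(j,67), (j,68), (l,67), (l,68)}
  {j, k, l} × {67, 68} = {(j,67), (j,68), (k,67), (k,68), (l,67), (l,68)}
These 10 distinct sets form the basis B.
Close under arbitrary unions to get τ_{X×Y}; counting gives |τ_{X×Y}| = 16.


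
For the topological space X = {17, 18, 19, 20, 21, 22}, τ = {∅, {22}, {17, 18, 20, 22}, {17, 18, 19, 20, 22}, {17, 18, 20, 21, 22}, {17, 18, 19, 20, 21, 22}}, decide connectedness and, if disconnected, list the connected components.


(X, τ) is connected.

Find clopen sets (U ∈ τ with X ∖ U ∈ τ):
  U = ∅, X ∖ U = {17, 18, 19, 20, 21, 22} — both open, so U is clopen.
  U = {17, 18, 19, 20, 21, 22}, X ∖ U = ∅ — both open, so U is clopen.
Only trivial clopens (∅ and X) exist, so (X, τ) is connected.
Compute connected components by grouping points that agree on all clopens:
  component: {17, 18, 19, 20, 21, 22}


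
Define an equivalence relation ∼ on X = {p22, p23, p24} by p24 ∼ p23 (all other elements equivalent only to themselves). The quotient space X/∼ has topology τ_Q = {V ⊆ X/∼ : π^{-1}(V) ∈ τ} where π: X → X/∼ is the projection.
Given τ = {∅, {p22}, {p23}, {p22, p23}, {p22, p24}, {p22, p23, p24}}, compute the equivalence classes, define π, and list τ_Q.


X/∼ = {[p22], [p23=p24]}; |τ_Q| = 3.

Equivalence classes: [p22], [p23=p24].
Quotient map π: X → X/∼ sends p22 ↦ [p22], p23 ↦ [p23=p24], p24 ↦ [p23=p24].
For each subset V ⊆ X/∼, compute π^{-1}(V) ⊆ X and check whether π^{-1}(V) ∈ τ. V is open in τ_Q iff π^{-1}(V) ∈ τ.
  V = {}: π^{-1}(V) = ∅ ∈ τ ✓.
  V = {[p22]}: π^{-1}(V) = {p22} ∈ τ ✓.
  V = {[p23=p24]}: π^{-1}(V) = {p23, p24} ∉ τ ✗.
  V = {[p22], [p23=p24]}: π^{-1}(V) = {p22, p23, p24} ∈ τ ✓.
Open sets in the quotient: τ_Q = {{}, {[p22]}, {[p22], [p23=p24]}} (3 elements).


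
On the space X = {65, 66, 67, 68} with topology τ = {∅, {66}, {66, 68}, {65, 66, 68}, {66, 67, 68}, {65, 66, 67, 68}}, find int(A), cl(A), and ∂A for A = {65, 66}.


int(A) = {66}, cl(A) = {65, 66, 67, 68}, ∂A = {65, 67, 68}.

Closed sets in (X, τ) are complements of opens:
  closed(X, τ) = {∅, {65}, {67}, {65, 67}, {65, 67, 68}, {65, 66, 67, 68}}.
int(A) = ⋃ {U ∈ τ : U ⊆ A}. Opens contained in A: ∅, {66}.
Taking the union of these: int(A) = {66}.
cl(A) = ⋂ {C closed : A ⊆ C}. Closed sets containing A: {65, 66, 67, 68}.
Intersecting these: cl(A) = {65, 66, 67, 68}.
∂A = cl(A) ∖ int(A) = {65, 66, 67, 68} ∖ {66} = {65, 67, 68}.


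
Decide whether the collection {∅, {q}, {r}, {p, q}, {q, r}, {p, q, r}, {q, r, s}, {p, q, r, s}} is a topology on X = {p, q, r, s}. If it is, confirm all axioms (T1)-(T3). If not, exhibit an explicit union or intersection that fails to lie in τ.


τ IS a topology on X.

Axiom (T1): ∅ ∈ τ? Yes; X ∈ τ? Yes.
Axiom (T2/T3): check pairwise unions and intersections of members of τ.
All pairwise intersections and unions checked — each lies in τ. Therefore τ satisfies (T1), (T2), (T3): it IS a topology on X.


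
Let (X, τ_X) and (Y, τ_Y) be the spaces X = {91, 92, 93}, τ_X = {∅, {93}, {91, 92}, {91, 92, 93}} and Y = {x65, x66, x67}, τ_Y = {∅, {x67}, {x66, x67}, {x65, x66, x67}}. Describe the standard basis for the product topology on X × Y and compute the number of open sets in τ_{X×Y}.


Basis B = {∅ × ∅, {93} × {x67}, {91, 92} × {x67}, {93} × {x66, x67}, {91, 92, 93} × {x67}, {93} × {x65, x66, x67}, {91, 92} × {x66, x67}, {91, 92} × {x65, x66, x67}, {91, 92, 93} × {x66, x67}, {91, 92, 93} × {x65, x66, x67}}; |τ_{X×Y}| = 16.

Enumerate products U × V with U ∈ τ_X, V ∈ τ_Y (deduplicated):
  ∅ × ∅ = {} (∅)
  {93} × {x67} = {(93,x67)}
  {91, 92} × {x67} = {(91,x67), (92,x67)}
  {93} × {x66, x67} = {(93,x66), (93,x67)}
  {91, 92, 93} × {x67} = {(91,x67), (92,x67), (93,x67)}
  {93} × {x65, x66, x67} = {(93,x65), (93,x66), (93,x67)}
  {91, 92} × {x66, x67} = {(91,x66), (91,x67), (92,x66), (92,x67)}
  {91, 92} × {x65, x66, x67} = {(91,x65), (91,x66), (91,x67), (92,x65), (92,x66), (92,x67)}
  {91, 92, 93} × {x66, x67} = {(91,x66), (91,x67), (92,x66), (92,x67), (93,x66), (93,x67)}
  {91, 92, 93} × {x65, x66, x67} = {(91,x65), (91,x66), (91,x67), (92,x65), (92,x66), (92,x67), (93,x65), (93,x66), (93,x67)}
These 10 distinct sets form the basis B.
Close under arbitrary unions to get τ_{X×Y}; counting gives |τ_{X×Y}| = 16.
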